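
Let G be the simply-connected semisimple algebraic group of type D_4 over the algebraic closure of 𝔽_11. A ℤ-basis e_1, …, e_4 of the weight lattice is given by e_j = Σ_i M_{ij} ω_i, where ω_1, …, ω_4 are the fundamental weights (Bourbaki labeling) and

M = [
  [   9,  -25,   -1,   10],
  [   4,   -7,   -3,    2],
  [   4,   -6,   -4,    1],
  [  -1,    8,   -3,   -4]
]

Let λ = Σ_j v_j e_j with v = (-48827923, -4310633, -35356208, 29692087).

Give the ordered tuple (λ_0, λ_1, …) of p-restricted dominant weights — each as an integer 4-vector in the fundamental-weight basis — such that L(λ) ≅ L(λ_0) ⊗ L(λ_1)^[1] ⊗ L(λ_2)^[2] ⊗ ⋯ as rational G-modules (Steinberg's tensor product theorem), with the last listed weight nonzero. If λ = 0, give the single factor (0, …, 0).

Converting to the ω-basis (c_i = row i of M dotted with v = (-48827923, -4310633, -35356208, 29692087)):
  c_1 = 9*-48827923 + -25*-4310633 + -1*-35356208 + 10*29692087 = 591596
  c_2 = 4*-48827923 + -7*-4310633 + -3*-35356208 + 2*29692087 = 315537
  c_3 = 4*-48827923 + -6*-4310633 + -4*-35356208 + 1*29692087 = 1669025
  c_4 = -1*-48827923 + 8*-4310633 + -3*-35356208 + -4*29692087 = 1643135
p = 11; digits c_i = Σ_j d_{ij}·11^j, 0 ≤ d_{ij} < 11:
  c_1 = 591596 = 5·11^0 + 2·11^1 + 5·11^2 + 4·11^3 + 7·11^4 + 3·11^5
  c_2 = 315537 = 2·11^0 + 8·11^1 + 0·11^2 + 6·11^3 + 10·11^4 + 1·11^5
  c_3 = 1669025 = 6·11^0 + 6·11^1 + 10·11^2 + 10·11^3 + 3·11^4 + 10·11^5
  c_4 = 1643135 = 10·11^0 + 6·11^1 + 5·11^2 + 2·11^3 + 2·11^4 + 10·11^5
λ_0 = (5, 2, 6, 10)
λ_1 = (2, 8, 6, 6)
λ_2 = (5, 0, 10, 5)
λ_3 = (4, 6, 10, 2)
λ_4 = (7, 10, 3, 2)
λ_5 = (3, 1, 10, 10)

((5, 2, 6, 10), (2, 8, 6, 6), (5, 0, 10, 5), (4, 6, 10, 2), (7, 10, 3, 2), (3, 1, 10, 10))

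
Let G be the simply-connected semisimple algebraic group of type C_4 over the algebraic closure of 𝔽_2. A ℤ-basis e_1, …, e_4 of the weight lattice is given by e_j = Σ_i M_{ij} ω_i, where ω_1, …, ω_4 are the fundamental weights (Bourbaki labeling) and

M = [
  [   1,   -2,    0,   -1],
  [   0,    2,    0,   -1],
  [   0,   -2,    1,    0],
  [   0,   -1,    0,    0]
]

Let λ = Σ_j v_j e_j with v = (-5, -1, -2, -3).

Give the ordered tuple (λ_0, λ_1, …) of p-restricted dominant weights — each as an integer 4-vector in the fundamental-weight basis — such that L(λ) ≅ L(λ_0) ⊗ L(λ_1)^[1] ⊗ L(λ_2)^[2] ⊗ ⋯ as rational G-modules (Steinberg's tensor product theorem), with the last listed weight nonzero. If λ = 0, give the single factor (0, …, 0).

ω-coordinates c = M·v, v = (-5, -1, -2, -3):
  c_1 = (1)·(-5) + (-2)·(-1) + (0)·(-2) + (-1)·(-3) = 0
  c_2 = (0)·(-5) + (2)·(-1) + (0)·(-2) + (-1)·(-3) = 1
  c_3 = (0)·(-5) + (-2)·(-1) + (1)·(-2) + (0)·(-3) = 0
  c_4 = (0)·(-5) + (-1)·(-1) + (0)·(-2) + (0)·(-3) = 1
Expand coordinatewise in base 2:
  c_1 = 0
  c_2 = 1 = 1·2^0
  c_3 = 0
  c_4 = 1 = 1·2^0
Factor λ_0 = (0, 1, 0, 1)

((0, 1, 0, 1),)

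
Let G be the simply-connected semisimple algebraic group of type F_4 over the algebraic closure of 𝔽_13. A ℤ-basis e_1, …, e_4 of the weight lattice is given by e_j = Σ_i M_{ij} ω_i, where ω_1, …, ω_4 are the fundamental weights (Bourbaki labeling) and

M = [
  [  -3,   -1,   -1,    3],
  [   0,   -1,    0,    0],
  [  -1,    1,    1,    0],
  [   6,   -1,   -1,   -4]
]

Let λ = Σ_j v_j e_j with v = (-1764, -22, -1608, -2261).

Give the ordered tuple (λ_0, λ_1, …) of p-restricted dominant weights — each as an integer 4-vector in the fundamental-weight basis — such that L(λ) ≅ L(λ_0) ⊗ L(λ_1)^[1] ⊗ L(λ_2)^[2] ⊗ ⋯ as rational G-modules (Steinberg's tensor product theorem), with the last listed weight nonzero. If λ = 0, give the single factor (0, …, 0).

ω-coordinates c = M·v, v = (-1764, -22, -1608, -2261):
  c_1 = -3*-1764 + -1*-22 + -1*-1608 + 3*-2261 = 139
  c_2 = 0*-1764 + -1*-22 + 0*-1608 + 0*-2261 = 22
  c_3 = -1*-1764 + 1*-22 + 1*-1608 + 0*-2261 = 134
  c_4 = 6*-1764 + -1*-22 + -1*-1608 + -4*-2261 = 90
Writing each c_i in base p = 13:
  c_1 = 139 = 9·13^0 + 10·13^1
  c_2 = 22 = 9·13^0 + 1·13^1
  c_3 = 134 = 4·13^0 + 10·13^1
  c_4 = 90 = 12·13^0 + 6·13^1
p-restricted factor λ_0 = (9, 9, 4, 12)
p-restricted factor λ_1 = (10, 1, 10, 6)

((9, 9, 4, 12), (10, 1, 10, 6))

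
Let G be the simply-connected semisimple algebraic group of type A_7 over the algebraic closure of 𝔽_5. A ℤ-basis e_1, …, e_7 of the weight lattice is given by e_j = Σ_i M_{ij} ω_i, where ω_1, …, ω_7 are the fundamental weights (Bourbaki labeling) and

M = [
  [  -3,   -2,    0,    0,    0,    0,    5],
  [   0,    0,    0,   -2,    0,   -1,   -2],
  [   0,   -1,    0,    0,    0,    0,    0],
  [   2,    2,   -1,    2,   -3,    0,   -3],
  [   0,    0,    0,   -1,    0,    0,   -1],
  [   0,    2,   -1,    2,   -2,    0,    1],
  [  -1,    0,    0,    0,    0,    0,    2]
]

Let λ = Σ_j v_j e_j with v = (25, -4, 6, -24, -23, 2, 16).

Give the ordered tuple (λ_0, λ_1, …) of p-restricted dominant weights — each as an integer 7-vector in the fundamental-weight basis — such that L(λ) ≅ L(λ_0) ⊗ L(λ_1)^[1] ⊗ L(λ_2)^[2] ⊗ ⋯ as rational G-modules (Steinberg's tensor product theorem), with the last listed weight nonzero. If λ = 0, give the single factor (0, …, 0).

Change of basis e → ω: c = M·v where v = (25, -4, 6, -24, -23, 2, 16):
  c_1 = -3*25 + -2*-4 + 0*6 + 0*-24 + 0*-23 + 0*2 + 5*16 = 13
  c_2 = 0*25 + 0*-4 + 0*6 + -2*-24 + 0*-23 + -1*2 + -2*16 = 14
  c_3 = 0*25 + -1*-4 + 0*6 + 0*-24 + 0*-23 + 0*2 + 0*16 = 4
  c_4 = 2*25 + 2*-4 + -1*6 + 2*-24 + -3*-23 + 0*2 + -3*16 = 9
  c_5 = 0*25 + 0*-4 + 0*6 + -1*-24 + 0*-23 + 0*2 + -1*16 = 8
  c_6 = 0*25 + 2*-4 + -1*6 + 2*-24 + -2*-23 + 0*2 + 1*16 = 0
  c_7 = -1*25 + 0*-4 + 0*6 + 0*-24 + 0*-23 + 0*2 + 2*16 = 7
Expand coordinatewise in base 5:
  c_1 = 13 = 3·5^0 + 2·5^1
  c_2 = 14 = 4·5^0 + 2·5^1
  c_3 = 4 = 4·5^0
  c_4 = 9 = 4·5^0 + 1·5^1
  c_5 = 8 = 3·5^0 + 1·5^1
  c_6 = 0
  c_7 = 7 = 2·5^0 + 1·5^1
λ_0 = (3, 4, 4, 4, 3, 0, 2)
λ_1 = (2, 2, 0, 1, 1, 0, 1)

((3, 4, 4, 4, 3, 0, 2), (2, 2, 0, 1, 1, 0, 1))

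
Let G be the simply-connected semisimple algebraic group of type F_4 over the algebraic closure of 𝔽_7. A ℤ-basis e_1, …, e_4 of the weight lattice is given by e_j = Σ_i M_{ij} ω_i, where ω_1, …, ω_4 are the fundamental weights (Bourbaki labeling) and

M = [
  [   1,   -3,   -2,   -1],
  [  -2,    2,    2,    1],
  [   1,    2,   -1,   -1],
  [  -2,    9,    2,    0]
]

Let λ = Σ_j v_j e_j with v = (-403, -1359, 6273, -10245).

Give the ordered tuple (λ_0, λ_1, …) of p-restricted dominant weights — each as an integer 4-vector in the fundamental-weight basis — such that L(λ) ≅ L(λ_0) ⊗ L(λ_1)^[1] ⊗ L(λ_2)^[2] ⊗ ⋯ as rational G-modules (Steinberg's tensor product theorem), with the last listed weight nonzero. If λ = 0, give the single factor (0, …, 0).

((1, 4, 4, 1), (0, 6, 2, 6), (0, 0, 3, 1), (4, 1, 2, 3))

In the fundamental-weight basis, λ has coordinates c = M·v (v = (-403, -1359, 6273, -10245)):
  c_1 = 1*-403 + -3*-1359 + -2*6273 + -1*-10245 = 1373
  c_2 = -2*-403 + 2*-1359 + 2*6273 + 1*-10245 = 389
  c_3 = 1*-403 + 2*-1359 + -1*6273 + -1*-10245 = 851
  c_4 = -2*-403 + 9*-1359 + 2*6273 + 0*-10245 = 1121
Base-7 expansion of each c_i:
  c_1 = 1373 = 1·7^0 + 0·7^1 + 0·7^2 + 4·7^3
  c_2 = 389 = 4·7^0 + 6·7^1 + 0·7^2 + 1·7^3
  c_3 = 851 = 4·7^0 + 2·7^1 + 3·7^2 + 2·7^3
  c_4 = 1121 = 1·7^0 + 6·7^1 + 1·7^2 + 3·7^3
Factor λ_0 = (1, 4, 4, 1)
Factor λ_1 = (0, 6, 2, 6)
Factor λ_2 = (0, 0, 3, 1)
Factor λ_3 = (4, 1, 2, 3)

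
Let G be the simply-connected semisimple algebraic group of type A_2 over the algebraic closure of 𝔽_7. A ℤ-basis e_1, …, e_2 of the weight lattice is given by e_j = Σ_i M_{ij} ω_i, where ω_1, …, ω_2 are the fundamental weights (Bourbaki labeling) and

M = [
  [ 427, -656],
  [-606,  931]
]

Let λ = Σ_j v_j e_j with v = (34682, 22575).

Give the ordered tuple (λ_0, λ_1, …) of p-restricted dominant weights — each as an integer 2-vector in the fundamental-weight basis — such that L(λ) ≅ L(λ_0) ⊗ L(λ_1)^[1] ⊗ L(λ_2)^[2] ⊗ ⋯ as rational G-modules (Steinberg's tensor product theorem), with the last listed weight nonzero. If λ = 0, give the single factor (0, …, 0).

Change of basis e → ω: c = M·v where v = (34682, 22575):
  c_1 = 427*34682 + -656*22575 = 14
  c_2 = -606*34682 + 931*22575 = 33
Writing each c_i in base p = 7:
  c_1 = 14 = 0·7^0 + 2·7^1
  c_2 = 33 = 5·7^0 + 4·7^1
p-restricted factor λ_0 = (0, 5)
p-restricted factor λ_1 = (2, 4)

((0, 5), (2, 4))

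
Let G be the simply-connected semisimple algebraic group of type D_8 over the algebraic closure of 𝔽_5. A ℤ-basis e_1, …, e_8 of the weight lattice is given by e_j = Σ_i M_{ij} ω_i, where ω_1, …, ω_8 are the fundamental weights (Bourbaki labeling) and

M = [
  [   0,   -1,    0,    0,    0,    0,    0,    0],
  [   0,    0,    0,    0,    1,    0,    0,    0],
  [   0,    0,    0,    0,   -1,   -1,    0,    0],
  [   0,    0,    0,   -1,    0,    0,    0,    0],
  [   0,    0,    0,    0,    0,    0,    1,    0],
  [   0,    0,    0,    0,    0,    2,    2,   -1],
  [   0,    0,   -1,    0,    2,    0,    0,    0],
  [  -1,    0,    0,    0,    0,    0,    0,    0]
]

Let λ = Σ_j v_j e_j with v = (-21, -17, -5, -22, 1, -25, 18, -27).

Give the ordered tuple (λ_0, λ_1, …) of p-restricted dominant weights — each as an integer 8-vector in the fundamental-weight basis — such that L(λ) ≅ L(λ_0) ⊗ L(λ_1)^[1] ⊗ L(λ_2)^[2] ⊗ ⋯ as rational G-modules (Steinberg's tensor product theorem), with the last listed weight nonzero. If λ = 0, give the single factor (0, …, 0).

((2, 1, 4, 2, 3, 3, 2, 1), (3, 0, 4, 4, 3, 2, 1, 4))

Converting to the ω-basis (c_i = row i of M dotted with v = (-21, -17, -5, -22, 1, -25, 18, -27)):
  c_1 = (0)·(-21) + (-1)·(-17) + (0)·(-5) + (0)·(-22) + 0·1 + (0)·(-25) + 0·18 + (0)·(-27) = 17
  c_2 = (0)·(-21) + (0)·(-17) + (0)·(-5) + (0)·(-22) + 1·1 + (0)·(-25) + 0·18 + (0)·(-27) = 1
  c_3 = (0)·(-21) + (0)·(-17) + (0)·(-5) + (0)·(-22) + (-1)·(1) + (-1)·(-25) + 0·18 + (0)·(-27) = 24
  c_4 = (0)·(-21) + (0)·(-17) + (0)·(-5) + (-1)·(-22) + 0·1 + (0)·(-25) + 0·18 + (0)·(-27) = 22
  c_5 = (0)·(-21) + (0)·(-17) + (0)·(-5) + (0)·(-22) + 0·1 + (0)·(-25) + 1·18 + (0)·(-27) = 18
  c_6 = (0)·(-21) + (0)·(-17) + (0)·(-5) + (0)·(-22) + 0·1 + (2)·(-25) + 2·18 + (-1)·(-27) = 13
  c_7 = (0)·(-21) + (0)·(-17) + (-1)·(-5) + (0)·(-22) + 2·1 + (0)·(-25) + 0·18 + (0)·(-27) = 7
  c_8 = (-1)·(-21) + (0)·(-17) + (0)·(-5) + (0)·(-22) + 0·1 + (0)·(-25) + 0·18 + (0)·(-27) = 21
Expand coordinatewise in base 5:
  c_1 = 17 = 2·5^0 + 3·5^1
  c_2 = 1 = 1·5^0
  c_3 = 24 = 4·5^0 + 4·5^1
  c_4 = 22 = 2·5^0 + 4·5^1
  c_5 = 18 = 3·5^0 + 3·5^1
  c_6 = 13 = 3·5^0 + 2·5^1
  c_7 = 7 = 2·5^0 + 1·5^1
  c_8 = 21 = 1·5^0 + 4·5^1
λ_0 = (2, 1, 4, 2, 3, 3, 2, 1)
λ_1 = (3, 0, 4, 4, 3, 2, 1, 4)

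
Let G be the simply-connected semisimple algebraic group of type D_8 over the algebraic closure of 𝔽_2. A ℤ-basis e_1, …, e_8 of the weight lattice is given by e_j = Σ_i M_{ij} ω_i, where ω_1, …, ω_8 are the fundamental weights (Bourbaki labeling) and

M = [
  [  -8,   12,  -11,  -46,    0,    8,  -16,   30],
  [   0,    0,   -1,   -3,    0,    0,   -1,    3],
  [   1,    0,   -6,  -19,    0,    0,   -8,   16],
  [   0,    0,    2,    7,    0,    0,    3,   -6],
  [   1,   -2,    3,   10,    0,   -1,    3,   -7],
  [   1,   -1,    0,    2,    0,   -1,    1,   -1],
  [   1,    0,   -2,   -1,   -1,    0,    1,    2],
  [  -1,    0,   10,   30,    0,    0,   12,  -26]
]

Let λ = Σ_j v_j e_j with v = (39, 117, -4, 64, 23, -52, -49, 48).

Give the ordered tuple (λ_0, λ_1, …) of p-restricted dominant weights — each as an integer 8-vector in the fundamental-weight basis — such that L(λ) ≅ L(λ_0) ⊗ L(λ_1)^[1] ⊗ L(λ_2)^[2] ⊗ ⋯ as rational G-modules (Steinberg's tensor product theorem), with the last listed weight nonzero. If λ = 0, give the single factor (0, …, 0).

((0, 1, 1, 1, 0, 1, 1, 1), (0, 0, 1, 0, 1, 0, 1, 0), (0, 1, 1, 1, 0, 1, 1, 1))

ω-coordinates c = M·v, v = (39, 117, -4, 64, 23, -52, -49, 48):
  c_1 = (-8)·(39) + 12·117 + (-11)·(-4) + (-46)·(64) + 0·23 + (8)·(-52) + (-16)·(-49) + 30·48 = 0
  c_2 = 0·39 + 0·117 + (-1)·(-4) + (-3)·(64) + 0·23 + (0)·(-52) + (-1)·(-49) + 3·48 = 5
  c_3 = 1·39 + 0·117 + (-6)·(-4) + (-19)·(64) + 0·23 + (0)·(-52) + (-8)·(-49) + 16·48 = 7
  c_4 = 0·39 + 0·117 + (2)·(-4) + 7·64 + 0·23 + (0)·(-52) + (3)·(-49) + (-6)·(48) = 5
  c_5 = 1·39 + (-2)·(117) + (3)·(-4) + 10·64 + 0·23 + (-1)·(-52) + (3)·(-49) + (-7)·(48) = 2
  c_6 = 1·39 + (-1)·(117) + (0)·(-4) + 2·64 + 0·23 + (-1)·(-52) + (1)·(-49) + (-1)·(48) = 5
  c_7 = 1·39 + 0·117 + (-2)·(-4) + (-1)·(64) + (-1)·(23) + (0)·(-52) + (1)·(-49) + 2·48 = 7
  c_8 = (-1)·(39) + 0·117 + (10)·(-4) + 30·64 + 0·23 + (0)·(-52) + (12)·(-49) + (-26)·(48) = 5
p = 2; digits c_i = Σ_j d_{ij}·2^j, 0 ≤ d_{ij} < 2:
  c_1 = 0
  c_2 = 5 = 1·2^0 + 0·2^1 + 1·2^2
  c_3 = 7 = 1·2^0 + 1·2^1 + 1·2^2
  c_4 = 5 = 1·2^0 + 0·2^1 + 1·2^2
  c_5 = 2 = 0·2^0 + 1·2^1
  c_6 = 5 = 1·2^0 + 0·2^1 + 1·2^2
  c_7 = 7 = 1·2^0 + 1·2^1 + 1·2^2
  c_8 = 5 = 1·2^0 + 0·2^1 + 1·2^2
Factor λ_0 = (0, 1, 1, 1, 0, 1, 1, 1)
Factor λ_1 = (0, 0, 1, 0, 1, 0, 1, 0)
Factor λ_2 = (0, 1, 1, 1, 0, 1, 1, 1)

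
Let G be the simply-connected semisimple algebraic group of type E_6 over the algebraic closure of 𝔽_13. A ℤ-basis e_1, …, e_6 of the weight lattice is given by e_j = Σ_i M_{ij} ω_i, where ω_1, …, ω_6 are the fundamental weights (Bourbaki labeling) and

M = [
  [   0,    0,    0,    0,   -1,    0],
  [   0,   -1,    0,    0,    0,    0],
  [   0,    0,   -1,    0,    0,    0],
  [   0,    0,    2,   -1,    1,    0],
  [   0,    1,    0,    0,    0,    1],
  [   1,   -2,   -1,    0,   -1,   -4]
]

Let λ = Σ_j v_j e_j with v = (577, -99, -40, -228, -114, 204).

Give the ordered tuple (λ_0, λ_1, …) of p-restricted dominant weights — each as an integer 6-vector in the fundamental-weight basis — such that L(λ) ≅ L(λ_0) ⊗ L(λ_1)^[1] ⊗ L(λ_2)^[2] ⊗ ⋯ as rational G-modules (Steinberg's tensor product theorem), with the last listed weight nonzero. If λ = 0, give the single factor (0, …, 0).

ω-coordinates c = M·v, v = (577, -99, -40, -228, -114, 204):
  c_1 = 0·577 + (0)·(-99) + (0)·(-40) + (0)·(-228) + (-1)·(-114) + 0·204 = 114
  c_2 = 0·577 + (-1)·(-99) + (0)·(-40) + (0)·(-228) + (0)·(-114) + 0·204 = 99
  c_3 = 0·577 + (0)·(-99) + (-1)·(-40) + (0)·(-228) + (0)·(-114) + 0·204 = 40
  c_4 = 0·577 + (0)·(-99) + (2)·(-40) + (-1)·(-228) + (1)·(-114) + 0·204 = 34
  c_5 = 0·577 + (1)·(-99) + (0)·(-40) + (0)·(-228) + (0)·(-114) + 1·204 = 105
  c_6 = 1·577 + (-2)·(-99) + (-1)·(-40) + (0)·(-228) + (-1)·(-114) + (-4)·(204) = 113
p = 13; digits c_i = Σ_j d_{ij}·13^j, 0 ≤ d_{ij} < 13:
  c_1 = 114 = 10·13^0 + 8·13^1
  c_2 = 99 = 8·13^0 + 7·13^1
  c_3 = 40 = 1·13^0 + 3·13^1
  c_4 = 34 = 8·13^0 + 2·13^1
  c_5 = 105 = 1·13^0 + 8·13^1
  c_6 = 113 = 9·13^0 + 8·13^1
p-restricted factor λ_0 = (10, 8, 1, 8, 1, 9)
p-restricted factor λ_1 = (8, 7, 3, 2, 8, 8)

((10, 8, 1, 8, 1, 9), (8, 7, 3, 2, 8, 8))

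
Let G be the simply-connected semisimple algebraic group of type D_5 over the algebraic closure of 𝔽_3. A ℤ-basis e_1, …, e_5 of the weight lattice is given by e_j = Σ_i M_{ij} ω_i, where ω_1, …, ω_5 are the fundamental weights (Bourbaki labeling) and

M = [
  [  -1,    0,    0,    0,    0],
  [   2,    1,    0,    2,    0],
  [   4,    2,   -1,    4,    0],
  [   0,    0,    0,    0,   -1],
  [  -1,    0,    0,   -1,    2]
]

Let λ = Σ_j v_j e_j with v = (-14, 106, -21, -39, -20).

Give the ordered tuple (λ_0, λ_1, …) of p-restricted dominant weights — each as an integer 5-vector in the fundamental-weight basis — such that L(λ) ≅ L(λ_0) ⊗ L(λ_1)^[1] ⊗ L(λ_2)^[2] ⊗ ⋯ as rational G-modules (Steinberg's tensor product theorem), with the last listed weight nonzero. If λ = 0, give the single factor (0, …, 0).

((2, 0, 0, 2, 1), (1, 0, 1, 0, 1), (1, 0, 2, 2, 1))

ω-coordinates c = M·v, v = (-14, 106, -21, -39, -20):
  c_1 = -1*-14 + 0*106 + 0*-21 + 0*-39 + 0*-20 = 14
  c_2 = 2*-14 + 1*106 + 0*-21 + 2*-39 + 0*-20 = 0
  c_3 = 4*-14 + 2*106 + -1*-21 + 4*-39 + 0*-20 = 21
  c_4 = 0*-14 + 0*106 + 0*-21 + 0*-39 + -1*-20 = 20
  c_5 = -1*-14 + 0*106 + 0*-21 + -1*-39 + 2*-20 = 13
p = 3; digits c_i = Σ_j d_{ij}·3^j, 0 ≤ d_{ij} < 3:
  c_1 = 14 = 2·3^0 + 1·3^1 + 1·3^2
  c_2 = 0
  c_3 = 21 = 0·3^0 + 1·3^1 + 2·3^2
  c_4 = 20 = 2·3^0 + 0·3^1 + 2·3^2
  c_5 = 13 = 1·3^0 + 1·3^1 + 1·3^2
p-restricted factor λ_0 = (2, 0, 0, 2, 1)
p-restricted factor λ_1 = (1, 0, 1, 0, 1)
p-restricted factor λ_2 = (1, 0, 2, 2, 1)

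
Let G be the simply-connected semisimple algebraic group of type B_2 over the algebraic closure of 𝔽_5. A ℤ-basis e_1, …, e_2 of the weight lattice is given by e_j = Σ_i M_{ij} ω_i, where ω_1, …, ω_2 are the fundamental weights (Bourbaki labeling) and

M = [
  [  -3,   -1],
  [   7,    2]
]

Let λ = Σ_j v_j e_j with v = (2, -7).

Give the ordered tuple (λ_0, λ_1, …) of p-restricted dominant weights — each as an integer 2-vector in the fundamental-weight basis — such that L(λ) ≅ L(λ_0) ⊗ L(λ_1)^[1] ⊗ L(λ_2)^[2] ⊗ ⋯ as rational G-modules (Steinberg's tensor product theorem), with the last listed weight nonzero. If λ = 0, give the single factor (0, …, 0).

((1, 0),)

Converting to the ω-basis (c_i = row i of M dotted with v = (2, -7)):
  c_1 = (-3)·(2) + (-1)·(-7) = 1
  c_2 = 7·2 + (2)·(-7) = 0
Base-5 expansion of each c_i:
  c_1 = 1 = 1·5^0
  c_2 = 0
p-restricted factor λ_0 = (1, 0)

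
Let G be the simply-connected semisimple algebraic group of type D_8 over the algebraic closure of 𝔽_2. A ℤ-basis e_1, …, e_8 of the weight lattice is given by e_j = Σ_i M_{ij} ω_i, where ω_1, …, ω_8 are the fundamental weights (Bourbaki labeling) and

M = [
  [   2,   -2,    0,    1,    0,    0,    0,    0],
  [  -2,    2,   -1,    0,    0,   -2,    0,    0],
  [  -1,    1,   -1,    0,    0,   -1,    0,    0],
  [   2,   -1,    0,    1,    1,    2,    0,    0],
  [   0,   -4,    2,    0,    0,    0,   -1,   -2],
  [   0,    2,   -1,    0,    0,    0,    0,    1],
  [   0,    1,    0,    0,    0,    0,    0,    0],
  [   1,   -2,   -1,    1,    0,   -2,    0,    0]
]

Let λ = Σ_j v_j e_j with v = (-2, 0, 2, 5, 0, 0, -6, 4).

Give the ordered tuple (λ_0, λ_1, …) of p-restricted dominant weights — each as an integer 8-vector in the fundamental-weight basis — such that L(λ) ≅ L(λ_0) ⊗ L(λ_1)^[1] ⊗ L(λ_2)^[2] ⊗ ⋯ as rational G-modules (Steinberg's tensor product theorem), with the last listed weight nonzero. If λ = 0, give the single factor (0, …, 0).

ω-coordinates c = M·v, v = (-2, 0, 2, 5, 0, 0, -6, 4):
  c_1 = 2*-2 + -2*0 + 0*2 + 1*5 + 0*0 + 0*0 + 0*-6 + 0*4 = 1
  c_2 = -2*-2 + 2*0 + -1*2 + 0*5 + 0*0 + -2*0 + 0*-6 + 0*4 = 2
  c_3 = -1*-2 + 1*0 + -1*2 + 0*5 + 0*0 + -1*0 + 0*-6 + 0*4 = 0
  c_4 = 2*-2 + -1*0 + 0*2 + 1*5 + 1*0 + 2*0 + 0*-6 + 0*4 = 1
  c_5 = 0*-2 + -4*0 + 2*2 + 0*5 + 0*0 + 0*0 + -1*-6 + -2*4 = 2
  c_6 = 0*-2 + 2*0 + -1*2 + 0*5 + 0*0 + 0*0 + 0*-6 + 1*4 = 2
  c_7 = 0*-2 + 1*0 + 0*2 + 0*5 + 0*0 + 0*0 + 0*-6 + 0*4 = 0
  c_8 = 1*-2 + -2*0 + -1*2 + 1*5 + 0*0 + -2*0 + 0*-6 + 0*4 = 1
Expand coordinatewise in base 2:
  c_1 = 1 = 1·2^0
  c_2 = 2 = 0·2^0 + 1·2^1
  c_3 = 0
  c_4 = 1 = 1·2^0
  c_5 = 2 = 0·2^0 + 1·2^1
  c_6 = 2 = 0·2^0 + 1·2^1
  c_7 = 0
  c_8 = 1 = 1·2^0
Factor λ_0 = (1, 0, 0, 1, 0, 0, 0, 1)
Factor λ_1 = (0, 1, 0, 0, 1, 1, 0, 0)

((1, 0, 0, 1, 0, 0, 0, 1), (0, 1, 0, 0, 1, 1, 0, 0))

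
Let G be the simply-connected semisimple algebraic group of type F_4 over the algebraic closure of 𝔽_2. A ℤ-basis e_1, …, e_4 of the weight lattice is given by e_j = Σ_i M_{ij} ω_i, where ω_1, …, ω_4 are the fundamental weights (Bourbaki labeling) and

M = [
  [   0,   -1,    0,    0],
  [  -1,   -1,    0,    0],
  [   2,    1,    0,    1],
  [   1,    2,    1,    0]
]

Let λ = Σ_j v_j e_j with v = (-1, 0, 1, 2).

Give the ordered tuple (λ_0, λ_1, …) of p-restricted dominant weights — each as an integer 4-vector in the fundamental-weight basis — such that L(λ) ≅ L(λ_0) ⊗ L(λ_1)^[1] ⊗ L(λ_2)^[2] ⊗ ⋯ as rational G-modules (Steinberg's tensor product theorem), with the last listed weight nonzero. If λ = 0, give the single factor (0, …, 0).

((0, 1, 0, 0),)

In the fundamental-weight basis, λ has coordinates c = M·v (v = (-1, 0, 1, 2)):
  c_1 = 0*-1 + -1*0 + 0*1 + 0*2 = 0
  c_2 = -1*-1 + -1*0 + 0*1 + 0*2 = 1
  c_3 = 2*-1 + 1*0 + 0*1 + 1*2 = 0
  c_4 = 1*-1 + 2*0 + 1*1 + 0*2 = 0
p = 2; digits c_i = Σ_j d_{ij}·2^j, 0 ≤ d_{ij} < 2:
  c_1 = 0
  c_2 = 1 = 1·2^0
  c_3 = 0
  c_4 = 0
λ_0 = (0, 1, 0, 0)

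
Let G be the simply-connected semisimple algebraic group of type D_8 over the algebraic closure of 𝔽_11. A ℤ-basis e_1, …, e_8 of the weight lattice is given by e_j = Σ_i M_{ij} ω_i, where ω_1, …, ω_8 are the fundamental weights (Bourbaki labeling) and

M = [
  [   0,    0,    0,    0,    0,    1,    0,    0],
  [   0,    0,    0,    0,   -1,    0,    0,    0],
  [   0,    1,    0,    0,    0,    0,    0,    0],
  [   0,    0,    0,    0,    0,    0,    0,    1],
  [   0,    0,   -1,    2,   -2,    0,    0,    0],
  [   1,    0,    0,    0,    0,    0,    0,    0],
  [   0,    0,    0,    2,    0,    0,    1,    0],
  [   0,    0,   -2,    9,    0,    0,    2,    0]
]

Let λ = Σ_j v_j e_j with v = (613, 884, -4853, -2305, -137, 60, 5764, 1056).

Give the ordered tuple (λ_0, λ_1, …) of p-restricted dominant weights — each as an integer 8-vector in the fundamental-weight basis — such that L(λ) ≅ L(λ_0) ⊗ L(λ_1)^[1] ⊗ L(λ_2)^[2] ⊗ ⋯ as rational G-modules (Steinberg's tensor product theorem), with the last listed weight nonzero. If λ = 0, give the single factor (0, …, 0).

((5, 5, 4, 0, 0, 8, 10, 5), (5, 1, 3, 8, 3, 0, 5, 0), (0, 1, 7, 8, 4, 5, 9, 4))

In the fundamental-weight basis, λ has coordinates c = M·v (v = (613, 884, -4853, -2305, -137, 60, 5764, 1056)):
  c_1 = 0·613 + 0·884 + (0)·(-4853) + (0)·(-2305) + (0)·(-137) + 1·60 + 0·5764 + 0·1056 = 60
  c_2 = 0·613 + 0·884 + (0)·(-4853) + (0)·(-2305) + (-1)·(-137) + 0·60 + 0·5764 + 0·1056 = 137
  c_3 = 0·613 + 1·884 + (0)·(-4853) + (0)·(-2305) + (0)·(-137) + 0·60 + 0·5764 + 0·1056 = 884
  c_4 = 0·613 + 0·884 + (0)·(-4853) + (0)·(-2305) + (0)·(-137) + 0·60 + 0·5764 + 1·1056 = 1056
  c_5 = 0·613 + 0·884 + (-1)·(-4853) + (2)·(-2305) + (-2)·(-137) + 0·60 + 0·5764 + 0·1056 = 517
  c_6 = 1·613 + 0·884 + (0)·(-4853) + (0)·(-2305) + (0)·(-137) + 0·60 + 0·5764 + 0·1056 = 613
  c_7 = 0·613 + 0·884 + (0)·(-4853) + (2)·(-2305) + (0)·(-137) + 0·60 + 1·5764 + 0·1056 = 1154
  c_8 = 0·613 + 0·884 + (-2)·(-4853) + (9)·(-2305) + (0)·(-137) + 0·60 + 2·5764 + 0·1056 = 489
p = 11; digits c_i = Σ_j d_{ij}·11^j, 0 ≤ d_{ij} < 11:
  c_1 = 60 = 5·11^0 + 5·11^1
  c_2 = 137 = 5·11^0 + 1·11^1 + 1·11^2
  c_3 = 884 = 4·11^0 + 3·11^1 + 7·11^2
  c_4 = 1056 = 0·11^0 + 8·11^1 + 8·11^2
  c_5 = 517 = 0·11^0 + 3·11^1 + 4·11^2
  c_6 = 613 = 8·11^0 + 0·11^1 + 5·11^2
  c_7 = 1154 = 10·11^0 + 5·11^1 + 9·11^2
  c_8 = 489 = 5·11^0 + 0·11^1 + 4·11^2
λ_0 = (5, 5, 4, 0, 0, 8, 10, 5)
λ_1 = (5, 1, 3, 8, 3, 0, 5, 0)
λ_2 = (0, 1, 7, 8, 4, 5, 9, 4)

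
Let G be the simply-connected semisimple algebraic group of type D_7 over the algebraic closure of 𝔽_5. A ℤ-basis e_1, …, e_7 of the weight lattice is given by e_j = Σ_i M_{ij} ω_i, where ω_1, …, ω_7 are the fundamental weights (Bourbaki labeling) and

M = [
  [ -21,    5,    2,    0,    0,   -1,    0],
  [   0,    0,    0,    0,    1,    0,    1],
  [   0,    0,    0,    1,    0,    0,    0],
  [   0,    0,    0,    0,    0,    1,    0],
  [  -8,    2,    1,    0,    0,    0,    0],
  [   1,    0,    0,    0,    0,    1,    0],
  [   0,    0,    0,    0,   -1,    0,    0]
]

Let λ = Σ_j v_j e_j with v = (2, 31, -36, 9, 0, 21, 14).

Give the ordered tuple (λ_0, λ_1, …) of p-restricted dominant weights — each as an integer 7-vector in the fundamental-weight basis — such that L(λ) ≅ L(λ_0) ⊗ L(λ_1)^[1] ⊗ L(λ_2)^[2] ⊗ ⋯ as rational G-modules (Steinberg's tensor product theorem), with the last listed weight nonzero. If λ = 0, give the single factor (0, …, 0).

((0, 4, 4, 1, 0, 3, 0), (4, 2, 1, 4, 2, 4, 0))

Change of basis e → ω: c = M·v where v = (2, 31, -36, 9, 0, 21, 14):
  c_1 = (-21)·(2) + (5)·(31) + (2)·(-36) + (0)·(9) + (0)·(0) + (-1)·(21) + (0)·(14) = 20
  c_2 = (0)·(2) + (0)·(31) + (0)·(-36) + (0)·(9) + (1)·(0) + (0)·(21) + (1)·(14) = 14
  c_3 = (0)·(2) + (0)·(31) + (0)·(-36) + (1)·(9) + (0)·(0) + (0)·(21) + (0)·(14) = 9
  c_4 = (0)·(2) + (0)·(31) + (0)·(-36) + (0)·(9) + (0)·(0) + (1)·(21) + (0)·(14) = 21
  c_5 = (-8)·(2) + (2)·(31) + (1)·(-36) + (0)·(9) + (0)·(0) + (0)·(21) + (0)·(14) = 10
  c_6 = (1)·(2) + (0)·(31) + (0)·(-36) + (0)·(9) + (0)·(0) + (1)·(21) + (0)·(14) = 23
  c_7 = (0)·(2) + (0)·(31) + (0)·(-36) + (0)·(9) + (-1)·(0) + (0)·(21) + (0)·(14) = 0
Expand coordinatewise in base 5:
  c_1 = 20 = 0·5^0 + 4·5^1
  c_2 = 14 = 4·5^0 + 2·5^1
  c_3 = 9 = 4·5^0 + 1·5^1
  c_4 = 21 = 1·5^0 + 4·5^1
  c_5 = 10 = 0·5^0 + 2·5^1
  c_6 = 23 = 3·5^0 + 4·5^1
  c_7 = 0
Factor λ_0 = (0, 4, 4, 1, 0, 3, 0)
Factor λ_1 = (4, 2, 1, 4, 2, 4, 0)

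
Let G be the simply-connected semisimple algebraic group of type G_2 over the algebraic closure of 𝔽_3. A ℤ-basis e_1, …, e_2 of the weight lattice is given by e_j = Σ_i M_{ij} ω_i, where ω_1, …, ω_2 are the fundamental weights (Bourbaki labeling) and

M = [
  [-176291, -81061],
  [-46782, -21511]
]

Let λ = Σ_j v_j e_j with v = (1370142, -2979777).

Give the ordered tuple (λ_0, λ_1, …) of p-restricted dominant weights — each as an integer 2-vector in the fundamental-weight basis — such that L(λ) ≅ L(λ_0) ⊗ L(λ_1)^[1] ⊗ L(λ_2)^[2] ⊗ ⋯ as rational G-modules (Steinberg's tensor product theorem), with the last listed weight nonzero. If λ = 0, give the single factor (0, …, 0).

((0, 0), (1, 1), (2, 0), (2, 0))

Converting to the ω-basis (c_i = row i of M dotted with v = (1370142, -2979777)):
  c_1 = (-176291)·(1370142) + (-81061)·(-2979777) = 75
  c_2 = (-46782)·(1370142) + (-21511)·(-2979777) = 3
Writing each c_i in base p = 3:
  c_1 = 75 = 0·3^0 + 1·3^1 + 2·3^2 + 2·3^3
  c_2 = 3 = 0·3^0 + 1·3^1
Factor λ_0 = (0, 0)
Factor λ_1 = (1, 1)
Factor λ_2 = (2, 0)
Factor λ_3 = (2, 0)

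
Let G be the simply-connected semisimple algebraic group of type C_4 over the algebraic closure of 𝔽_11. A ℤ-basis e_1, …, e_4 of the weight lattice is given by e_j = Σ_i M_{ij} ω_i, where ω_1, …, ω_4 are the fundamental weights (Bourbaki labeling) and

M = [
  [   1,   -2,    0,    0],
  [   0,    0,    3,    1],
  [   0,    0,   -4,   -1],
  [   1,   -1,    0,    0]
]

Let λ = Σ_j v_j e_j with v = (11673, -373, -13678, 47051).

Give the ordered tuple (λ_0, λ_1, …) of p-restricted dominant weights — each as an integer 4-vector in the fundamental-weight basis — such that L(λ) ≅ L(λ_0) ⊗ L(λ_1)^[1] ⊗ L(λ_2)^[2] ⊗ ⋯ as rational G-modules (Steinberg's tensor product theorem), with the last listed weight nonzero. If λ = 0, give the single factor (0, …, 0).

((0, 0, 5, 1), (7, 8, 3, 6), (3, 5, 8, 0), (9, 4, 5, 9))

Change of basis e → ω: c = M·v where v = (11673, -373, -13678, 47051):
  c_1 = (1)·(11673) + (-2)·(-373) + (0)·(-13678) + (0)·(47051) = 12419
  c_2 = (0)·(11673) + (0)·(-373) + (3)·(-13678) + (1)·(47051) = 6017
  c_3 = (0)·(11673) + (0)·(-373) + (-4)·(-13678) + (-1)·(47051) = 7661
  c_4 = (1)·(11673) + (-1)·(-373) + (0)·(-13678) + (0)·(47051) = 12046
p = 11; digits c_i = Σ_j d_{ij}·11^j, 0 ≤ d_{ij} < 11:
  c_1 = 12419 = 0·11^0 + 7·11^1 + 3·11^2 + 9·11^3
  c_2 = 6017 = 0·11^0 + 8·11^1 + 5·11^2 + 4·11^3
  c_3 = 7661 = 5·11^0 + 3·11^1 + 8·11^2 + 5·11^3
  c_4 = 12046 = 1·11^0 + 6·11^1 + 0·11^2 + 9·11^3
p-restricted factor λ_0 = (0, 0, 5, 1)
p-restricted factor λ_1 = (7, 8, 3, 6)
p-restricted factor λ_2 = (3, 5, 8, 0)
p-restricted factor λ_3 = (9, 4, 5, 9)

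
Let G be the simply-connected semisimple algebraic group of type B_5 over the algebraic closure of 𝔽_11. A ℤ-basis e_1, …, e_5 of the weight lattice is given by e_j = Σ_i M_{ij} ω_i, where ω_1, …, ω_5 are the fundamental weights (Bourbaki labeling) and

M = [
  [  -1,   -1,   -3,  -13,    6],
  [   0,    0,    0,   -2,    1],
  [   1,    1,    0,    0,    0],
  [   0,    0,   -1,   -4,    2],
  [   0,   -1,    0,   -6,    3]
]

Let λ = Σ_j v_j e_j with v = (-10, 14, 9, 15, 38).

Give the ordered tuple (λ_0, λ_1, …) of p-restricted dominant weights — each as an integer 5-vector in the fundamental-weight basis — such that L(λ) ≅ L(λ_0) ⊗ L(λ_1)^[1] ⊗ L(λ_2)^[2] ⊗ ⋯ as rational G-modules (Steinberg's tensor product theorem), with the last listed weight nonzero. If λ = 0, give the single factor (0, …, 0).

((2, 8, 4, 7, 10),)

ω-coordinates c = M·v, v = (-10, 14, 9, 15, 38):
  c_1 = (-1)·(-10) + (-1)·(14) + (-3)·(9) + (-13)·(15) + (6)·(38) = 2
  c_2 = (0)·(-10) + (0)·(14) + (0)·(9) + (-2)·(15) + (1)·(38) = 8
  c_3 = (1)·(-10) + (1)·(14) + (0)·(9) + (0)·(15) + (0)·(38) = 4
  c_4 = (0)·(-10) + (0)·(14) + (-1)·(9) + (-4)·(15) + (2)·(38) = 7
  c_5 = (0)·(-10) + (-1)·(14) + (0)·(9) + (-6)·(15) + (3)·(38) = 10
Base-11 expansion of each c_i:
  c_1 = 2 = 2·11^0
  c_2 = 8 = 8·11^0
  c_3 = 4 = 4·11^0
  c_4 = 7 = 7·11^0
  c_5 = 10 = 10·11^0
Factor λ_0 = (2, 8, 4, 7, 10)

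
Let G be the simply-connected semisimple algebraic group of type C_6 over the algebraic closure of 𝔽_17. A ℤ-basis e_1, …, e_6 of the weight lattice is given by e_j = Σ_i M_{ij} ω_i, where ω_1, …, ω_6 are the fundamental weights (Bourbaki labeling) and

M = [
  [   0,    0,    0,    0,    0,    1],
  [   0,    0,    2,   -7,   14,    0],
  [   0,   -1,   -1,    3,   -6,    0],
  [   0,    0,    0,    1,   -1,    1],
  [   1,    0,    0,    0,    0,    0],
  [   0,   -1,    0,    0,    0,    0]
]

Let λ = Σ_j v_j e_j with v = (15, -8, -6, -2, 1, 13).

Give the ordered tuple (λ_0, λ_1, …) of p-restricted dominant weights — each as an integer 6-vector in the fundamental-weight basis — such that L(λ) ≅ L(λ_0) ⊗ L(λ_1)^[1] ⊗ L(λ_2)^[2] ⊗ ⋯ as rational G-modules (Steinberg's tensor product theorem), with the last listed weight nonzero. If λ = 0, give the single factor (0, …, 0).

Change of basis e → ω: c = M·v where v = (15, -8, -6, -2, 1, 13):
  c_1 = 0·15 + (0)·(-8) + (0)·(-6) + (0)·(-2) + 0·1 + 1·13 = 13
  c_2 = 0·15 + (0)·(-8) + (2)·(-6) + (-7)·(-2) + 14·1 + 0·13 = 16
  c_3 = 0·15 + (-1)·(-8) + (-1)·(-6) + (3)·(-2) + (-6)·(1) + 0·13 = 2
  c_4 = 0·15 + (0)·(-8) + (0)·(-6) + (1)·(-2) + (-1)·(1) + 1·13 = 10
  c_5 = 1·15 + (0)·(-8) + (0)·(-6) + (0)·(-2) + 0·1 + 0·13 = 15
  c_6 = 0·15 + (-1)·(-8) + (0)·(-6) + (0)·(-2) + 0·1 + 0·13 = 8
Expand coordinatewise in base 17:
  c_1 = 13 = 13·17^0
  c_2 = 16 = 16·17^0
  c_3 = 2 = 2·17^0
  c_4 = 10 = 10·17^0
  c_5 = 15 = 15·17^0
  c_6 = 8 = 8·17^0
λ_0 = (13, 16, 2, 10, 15, 8)

((13, 16, 2, 10, 15, 8),)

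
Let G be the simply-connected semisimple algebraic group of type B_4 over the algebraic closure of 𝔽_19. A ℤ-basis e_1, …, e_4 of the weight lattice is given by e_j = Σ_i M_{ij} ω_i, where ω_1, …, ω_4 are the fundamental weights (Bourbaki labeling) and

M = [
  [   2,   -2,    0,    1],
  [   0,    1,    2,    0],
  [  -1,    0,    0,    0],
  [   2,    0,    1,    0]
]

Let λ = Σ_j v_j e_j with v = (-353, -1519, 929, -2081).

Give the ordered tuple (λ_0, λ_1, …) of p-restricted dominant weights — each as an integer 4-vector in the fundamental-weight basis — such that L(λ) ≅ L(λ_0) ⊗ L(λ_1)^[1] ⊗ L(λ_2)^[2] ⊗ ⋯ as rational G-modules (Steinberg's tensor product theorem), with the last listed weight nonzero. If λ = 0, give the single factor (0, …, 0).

((4, 16, 11, 14), (13, 17, 18, 11))

Converting to the ω-basis (c_i = row i of M dotted with v = (-353, -1519, 929, -2081)):
  c_1 = (2)·(-353) + (-2)·(-1519) + 0·929 + (1)·(-2081) = 251
  c_2 = (0)·(-353) + (1)·(-1519) + 2·929 + (0)·(-2081) = 339
  c_3 = (-1)·(-353) + (0)·(-1519) + 0·929 + (0)·(-2081) = 353
  c_4 = (2)·(-353) + (0)·(-1519) + 1·929 + (0)·(-2081) = 223
p = 19; digits c_i = Σ_j d_{ij}·19^j, 0 ≤ d_{ij} < 19:
  c_1 = 251 = 4·19^0 + 13·19^1
  c_2 = 339 = 16·19^0 + 17·19^1
  c_3 = 353 = 11·19^0 + 18·19^1
  c_4 = 223 = 14·19^0 + 11·19^1
λ_0 = (4, 16, 11, 14)
λ_1 = (13, 17, 18, 11)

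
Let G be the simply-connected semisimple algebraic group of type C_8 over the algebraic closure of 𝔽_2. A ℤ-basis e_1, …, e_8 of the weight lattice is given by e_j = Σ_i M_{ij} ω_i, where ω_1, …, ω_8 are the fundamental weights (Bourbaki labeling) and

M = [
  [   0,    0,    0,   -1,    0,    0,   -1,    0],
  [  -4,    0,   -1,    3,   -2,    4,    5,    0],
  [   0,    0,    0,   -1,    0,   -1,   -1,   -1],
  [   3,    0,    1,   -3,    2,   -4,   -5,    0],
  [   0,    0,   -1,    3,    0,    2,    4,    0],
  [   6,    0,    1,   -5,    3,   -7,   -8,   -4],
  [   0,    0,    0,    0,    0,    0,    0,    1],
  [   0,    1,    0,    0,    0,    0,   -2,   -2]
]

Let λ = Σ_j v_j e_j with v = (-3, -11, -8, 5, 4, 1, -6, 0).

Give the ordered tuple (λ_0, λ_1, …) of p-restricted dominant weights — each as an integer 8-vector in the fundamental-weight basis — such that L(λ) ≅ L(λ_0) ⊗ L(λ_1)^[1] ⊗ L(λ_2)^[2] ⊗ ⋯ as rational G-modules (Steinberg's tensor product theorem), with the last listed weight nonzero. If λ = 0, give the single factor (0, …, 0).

Change of basis e → ω: c = M·v where v = (-3, -11, -8, 5, 4, 1, -6, 0):
  c_1 = (0)·(-3) + (0)·(-11) + (0)·(-8) + (-1)·(5) + 0·4 + 0·1 + (-1)·(-6) + 0·0 = 1
  c_2 = (-4)·(-3) + (0)·(-11) + (-1)·(-8) + 3·5 + (-2)·(4) + 4·1 + (5)·(-6) + 0·0 = 1
  c_3 = (0)·(-3) + (0)·(-11) + (0)·(-8) + (-1)·(5) + 0·4 + (-1)·(1) + (-1)·(-6) + (-1)·(0) = 0
  c_4 = (3)·(-3) + (0)·(-11) + (1)·(-8) + (-3)·(5) + 2·4 + (-4)·(1) + (-5)·(-6) + 0·0 = 2
  c_5 = (0)·(-3) + (0)·(-11) + (-1)·(-8) + 3·5 + 0·4 + 2·1 + (4)·(-6) + 0·0 = 1
  c_6 = (6)·(-3) + (0)·(-11) + (1)·(-8) + (-5)·(5) + 3·4 + (-7)·(1) + (-8)·(-6) + (-4)·(0) = 2
  c_7 = (0)·(-3) + (0)·(-11) + (0)·(-8) + 0·5 + 0·4 + 0·1 + (0)·(-6) + 1·0 = 0
  c_8 = (0)·(-3) + (1)·(-11) + (0)·(-8) + 0·5 + 0·4 + 0·1 + (-2)·(-6) + (-2)·(0) = 1
p = 2; digits c_i = Σ_j d_{ij}·2^j, 0 ≤ d_{ij} < 2:
  c_1 = 1 = 1·2^0
  c_2 = 1 = 1·2^0
  c_3 = 0
  c_4 = 2 = 0·2^0 + 1·2^1
  c_5 = 1 = 1·2^0
  c_6 = 2 = 0·2^0 + 1·2^1
  c_7 = 0
  c_8 = 1 = 1·2^0
λ_0 = (1, 1, 0, 0, 1, 0, 0, 1)
λ_1 = (0, 0, 0, 1, 0, 1, 0, 0)

((1, 1, 0, 0, 1, 0, 0, 1), (0, 0, 0, 1, 0, 1, 0, 0))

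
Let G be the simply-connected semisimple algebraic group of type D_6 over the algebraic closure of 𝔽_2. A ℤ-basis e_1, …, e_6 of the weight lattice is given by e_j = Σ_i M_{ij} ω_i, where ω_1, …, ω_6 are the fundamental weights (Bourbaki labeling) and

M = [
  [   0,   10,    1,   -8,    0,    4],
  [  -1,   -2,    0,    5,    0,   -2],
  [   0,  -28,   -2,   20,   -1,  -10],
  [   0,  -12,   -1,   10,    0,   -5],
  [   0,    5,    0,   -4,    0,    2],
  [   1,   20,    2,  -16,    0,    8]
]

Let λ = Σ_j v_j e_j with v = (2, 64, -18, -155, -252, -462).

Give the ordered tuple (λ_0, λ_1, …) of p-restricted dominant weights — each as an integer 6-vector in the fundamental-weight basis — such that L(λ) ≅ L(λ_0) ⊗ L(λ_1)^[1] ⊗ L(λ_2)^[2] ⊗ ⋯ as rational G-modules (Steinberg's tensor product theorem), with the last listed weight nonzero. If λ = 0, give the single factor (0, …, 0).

In the fundamental-weight basis, λ has coordinates c = M·v (v = (2, 64, -18, -155, -252, -462)):
  c_1 = 0·2 + 10·64 + (1)·(-18) + (-8)·(-155) + (0)·(-252) + (4)·(-462) = 14
  c_2 = (-1)·(2) + (-2)·(64) + (0)·(-18) + (5)·(-155) + (0)·(-252) + (-2)·(-462) = 19
  c_3 = 0·2 + (-28)·(64) + (-2)·(-18) + (20)·(-155) + (-1)·(-252) + (-10)·(-462) = 16
  c_4 = 0·2 + (-12)·(64) + (-1)·(-18) + (10)·(-155) + (0)·(-252) + (-5)·(-462) = 10
  c_5 = 0·2 + 5·64 + (0)·(-18) + (-4)·(-155) + (0)·(-252) + (2)·(-462) = 16
  c_6 = 1·2 + 20·64 + (2)·(-18) + (-16)·(-155) + (0)·(-252) + (8)·(-462) = 30
Expand coordinatewise in base 2:
  c_1 = 14 = 0·2^0 + 1·2^1 + 1·2^2 + 1·2^3
  c_2 = 19 = 1·2^0 + 1·2^1 + 0·2^2 + 0·2^3 + 1·2^4
  c_3 = 16 = 0·2^0 + 0·2^1 + 0·2^2 + 0·2^3 + 1·2^4
  c_4 = 10 = 0·2^0 + 1·2^1 + 0·2^2 + 1·2^3
  c_5 = 16 = 0·2^0 + 0·2^1 + 0·2^2 + 0·2^3 + 1·2^4
  c_6 = 30 = 0·2^0 + 1·2^1 + 1·2^2 + 1·2^3 + 1·2^4
Factor λ_0 = (0, 1, 0, 0, 0, 0)
Factor λ_1 = (1, 1, 0, 1, 0, 1)
Factor λ_2 = (1, 0, 0, 0, 0, 1)
Factor λ_3 = (1, 0, 0, 1, 0, 1)
Factor λ_4 = (0, 1, 1, 0, 1, 1)

((0, 1, 0, 0, 0, 0), (1, 1, 0, 1, 0, 1), (1, 0, 0, 0, 0, 1), (1, 0, 0, 1, 0, 1), (0, 1, 1, 0, 1, 1))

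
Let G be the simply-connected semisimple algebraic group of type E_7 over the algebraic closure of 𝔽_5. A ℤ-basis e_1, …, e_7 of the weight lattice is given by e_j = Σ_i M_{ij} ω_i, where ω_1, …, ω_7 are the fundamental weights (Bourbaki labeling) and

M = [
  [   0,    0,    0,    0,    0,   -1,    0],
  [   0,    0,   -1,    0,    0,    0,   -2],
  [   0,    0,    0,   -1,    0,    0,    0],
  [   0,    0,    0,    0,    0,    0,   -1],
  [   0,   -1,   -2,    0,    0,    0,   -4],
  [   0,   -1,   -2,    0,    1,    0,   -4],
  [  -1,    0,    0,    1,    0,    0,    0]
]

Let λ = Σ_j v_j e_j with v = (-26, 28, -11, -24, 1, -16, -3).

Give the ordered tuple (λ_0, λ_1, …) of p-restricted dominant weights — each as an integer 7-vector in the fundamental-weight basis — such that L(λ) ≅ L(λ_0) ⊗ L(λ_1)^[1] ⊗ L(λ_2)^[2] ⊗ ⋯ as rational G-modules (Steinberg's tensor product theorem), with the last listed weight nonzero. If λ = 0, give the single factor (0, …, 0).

ω-coordinates c = M·v, v = (-26, 28, -11, -24, 1, -16, -3):
  c_1 = (0)·(-26) + 0·28 + (0)·(-11) + (0)·(-24) + 0·1 + (-1)·(-16) + (0)·(-3) = 16
  c_2 = (0)·(-26) + 0·28 + (-1)·(-11) + (0)·(-24) + 0·1 + (0)·(-16) + (-2)·(-3) = 17
  c_3 = (0)·(-26) + 0·28 + (0)·(-11) + (-1)·(-24) + 0·1 + (0)·(-16) + (0)·(-3) = 24
  c_4 = (0)·(-26) + 0·28 + (0)·(-11) + (0)·(-24) + 0·1 + (0)·(-16) + (-1)·(-3) = 3
  c_5 = (0)·(-26) + (-1)·(28) + (-2)·(-11) + (0)·(-24) + 0·1 + (0)·(-16) + (-4)·(-3) = 6
  c_6 = (0)·(-26) + (-1)·(28) + (-2)·(-11) + (0)·(-24) + 1·1 + (0)·(-16) + (-4)·(-3) = 7
  c_7 = (-1)·(-26) + 0·28 + (0)·(-11) + (1)·(-24) + 0·1 + (0)·(-16) + (0)·(-3) = 2
Writing each c_i in base p = 5:
  c_1 = 16 = 1·5^0 + 3·5^1
  c_2 = 17 = 2·5^0 + 3·5^1
  c_3 = 24 = 4·5^0 + 4·5^1
  c_4 = 3 = 3·5^0
  c_5 = 6 = 1·5^0 + 1·5^1
  c_6 = 7 = 2·5^0 + 1·5^1
  c_7 = 2 = 2·5^0
λ_0 = (1, 2, 4, 3, 1, 2, 2)
λ_1 = (3, 3, 4, 0, 1, 1, 0)

((1, 2, 4, 3, 1, 2, 2), (3, 3, 4, 0, 1, 1, 0))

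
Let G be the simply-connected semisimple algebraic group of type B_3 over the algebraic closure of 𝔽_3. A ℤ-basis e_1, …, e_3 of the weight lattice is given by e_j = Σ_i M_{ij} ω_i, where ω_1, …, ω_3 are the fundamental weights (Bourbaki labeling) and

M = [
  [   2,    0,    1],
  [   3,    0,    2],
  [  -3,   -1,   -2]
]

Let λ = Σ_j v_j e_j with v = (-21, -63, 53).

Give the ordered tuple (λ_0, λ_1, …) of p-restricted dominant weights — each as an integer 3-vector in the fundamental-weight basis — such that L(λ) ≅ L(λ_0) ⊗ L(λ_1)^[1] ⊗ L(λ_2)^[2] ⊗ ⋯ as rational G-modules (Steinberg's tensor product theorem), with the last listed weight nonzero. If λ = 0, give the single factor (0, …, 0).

Change of basis e → ω: c = M·v where v = (-21, -63, 53):
  c_1 = 2*-21 + 0*-63 + 1*53 = 11
  c_2 = 3*-21 + 0*-63 + 2*53 = 43
  c_3 = -3*-21 + -1*-63 + -2*53 = 20
Base-3 expansion of each c_i:
  c_1 = 11 = 2·3^0 + 0·3^1 + 1·3^2
  c_2 = 43 = 1·3^0 + 2·3^1 + 1·3^2 + 1·3^3
  c_3 = 20 = 2·3^0 + 0·3^1 + 2·3^2
Factor λ_0 = (2, 1, 2)
Factor λ_1 = (0, 2, 0)
Factor λ_2 = (1, 1, 2)
Factor λ_3 = (0, 1, 0)

((2, 1, 2), (0, 2, 0), (1, 1, 2), (0, 1, 0))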